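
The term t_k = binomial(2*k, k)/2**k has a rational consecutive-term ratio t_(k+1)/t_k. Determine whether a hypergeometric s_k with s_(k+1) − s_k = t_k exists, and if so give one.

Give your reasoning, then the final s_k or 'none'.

none (Gosper's algorithm certifies no s_k)

Ratio r(k) = (2*k + 1)/(k + 1).
Take A(k)=2*k + 1, B(k)=k + 1, C(k)=1.
Need (2*k + 1)·f(k+1) − (k)·f(k) = 1.
d = -1 from the (1,1,0) case.
deg f ≤ -1 is impossible — no certificate.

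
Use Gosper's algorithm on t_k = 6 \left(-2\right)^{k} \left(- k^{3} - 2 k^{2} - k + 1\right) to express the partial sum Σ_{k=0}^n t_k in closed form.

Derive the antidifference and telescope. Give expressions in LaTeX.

Step 1: r(k) = 2*(-k**3 - 5*k**2 - 8*k - 3)/(k**3 + 2*k**2 + k - 1).
Normal form (A,B,C) = (-2, 1, k**3 + 2*k**2 + k - 1).
f must satisfy (-2)·f(k+1) − (1)·f(k) = k**3 + 2*k**2 + k - 1.
Bound: deg f ≤ 3.
Match coefficients ⇒ f(k) = -(k**3 - k - 1)/3.
Then R = B(k−1)f/C = -(k**3 - k - 1)/(3*(k**3 + 2*k**2 + k - 1)), so s_k = R(k)·t_k = (-2)**(k + 1)*(-k**3 + k + 1).
s_(k+1) − s_k = 6*(-2)**k*(-k**3 - 2*k**2 - k + 1) = t_k.
Σ_(k=0)^n t_k = s_(n+1) − s_(0) = ((-2)**(n + 2)*(-n**3 - 3*n**2 - 2*n + 1)) − (-2), i.e. -4*(-2)**n*n**3 - 12*(-2)**n*n**2 - 8*(-2)**n*n + 4*(-2)**n + 2.

S(n) = - 4 \left(-2\right)^{n} n^{3} - 12 \left(-2\right)^{n} n^{2} - 8 \left(-2\right)^{n} n + 4 \left(-2\right)^{n} + 2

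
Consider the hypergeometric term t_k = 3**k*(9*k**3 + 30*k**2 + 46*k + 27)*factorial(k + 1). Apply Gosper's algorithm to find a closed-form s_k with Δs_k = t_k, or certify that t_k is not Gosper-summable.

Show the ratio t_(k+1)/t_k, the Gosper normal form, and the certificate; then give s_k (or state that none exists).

Compute t_(k+1)/t_k: get 3*(9*k**4 + 75*k**3 + 247*k**2 + 378*k + 224)/(9*k**3 + 30*k**2 + 46*k + 27).
Gosper form: A/B · C(k+1)/C(k) with A=3*k + 6, B=1, C=k**3 + 10*k**2/3 + 46*k/9 + 3.
Set up (3*k + 6)·f(k+1) − (1)·f(k) − (k**3 + 10*k**2/3 + 46*k/9 + 3) = 0.
d = 2 from the (1,0,3) case.
Solving with deg f ≤ 2: f(k) = (3*k**2 - k + 3)/9.
Get s_k = R·t_k = 3**k*(3*k**2 - k + 3)*factorial(k + 1) with R(k) = B(k−1)f(k)/C(k) = (3*k**2 - k + 3)/(9*k**3 + 30*k**2 + 46*k + 27).
Check: Δs_k = 3**k*(9*k**3 + 30*k**2 + 46*k + 27)*factorial(k + 1). ✓

s_k = 3**k*(3*k**2 - k + 3)*factorial(k + 1)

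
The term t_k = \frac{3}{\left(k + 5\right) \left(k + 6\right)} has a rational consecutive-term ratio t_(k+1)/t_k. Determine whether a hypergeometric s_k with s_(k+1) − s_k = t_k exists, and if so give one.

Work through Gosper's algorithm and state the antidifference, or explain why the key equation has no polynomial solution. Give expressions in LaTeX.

s_k = \frac{3 k}{5 \left(k + 5\right)}

Step 1: r(k) = (k + 5)/(k + 7).
Take A(k)=k + 5, B(k)=k + 7, C(k)=1.
Set up (k + 5)·f(k+1) − (k + 6)·f(k) − (1) = 0.
From deg A=1, deg B=1, deg C=0: d=1.
A polynomial solution: f(k) = k/5.
R(k) = B(k−1)·f(k)/C(k) = k*(k + 6)/5; s_k = R·t_k = 3*k/(5*(k + 5)).
Verify: 3/(k**2 + 11*k + 30) matches t_k.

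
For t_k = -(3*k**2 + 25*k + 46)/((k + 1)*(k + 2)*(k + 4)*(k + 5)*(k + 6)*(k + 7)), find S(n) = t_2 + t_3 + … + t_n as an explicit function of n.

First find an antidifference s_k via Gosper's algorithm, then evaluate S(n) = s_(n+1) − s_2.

Ratio r(k) = (k + 1)*(k + 4)*(25*k + 3*(k + 1)**2 + 71)/((k + 3)*(k + 8)*(3*k**2 + 25*k + 46)).
So A=k + 1 and B=k + 8, with C=k**3 + 34*k**2/3 + 121*k/3 + 46.
f must satisfy (k + 1)·f(k+1) − (k + 7)·f(k) = k**3 + 34*k**2/3 + 121*k/3 + 46.
Degrees (1,1,3) ⇒ d ≤ 6.
Coefficient equations give f(k) = k*(k + 2)*(k + 3)*(k + 5)*(k**2 + 11*k + 34)/72.
Then R = B(k−1)f/C = k*(k + 2)*(k + 5)*(k + 7)*(k**2 + 11*k + 34)/(24*(3*k**2 + 25*k + 46)), so s_k = R(k)·t_k = k*(-k**2 - 11*k - 34)/(24*(k**3 + 11*k**2 + 34*k + 24)).
Δs = (-3*k**2 - 25*k - 46)/(k**6 + 25*k**5 + 247*k**4 + 1219*k**3 + 3112*k**2 + 3796*k + 1680), as required.
Σ_(k=2)^n t_k = s_(n+1) − s_(2) = ((-n**3 - 14*n**2 - 59*n - 46)/(24*(n**3 + 14*n**2 + 59*n + 70))) − (-5/144), i.e. (-n**3 - 14*n**2 - 59*n + 74)/(144*(n**3 + 14*n**2 + 59*n + 70)).

S(n) = (-n**3 - 14*n**2 - 59*n + 74)/(144*(n**3 + 14*n**2 + 59*n + 70))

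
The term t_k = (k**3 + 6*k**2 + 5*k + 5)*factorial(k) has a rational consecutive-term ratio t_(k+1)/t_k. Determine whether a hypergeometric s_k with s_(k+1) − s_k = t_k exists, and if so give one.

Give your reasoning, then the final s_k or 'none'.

s_k = (k**2 + 4*k - 2)*factorial(k)

t_(k+1)/t_k = (k**4 + 10*k**3 + 29*k**2 + 37*k + 17)/(k**3 + 6*k**2 + 5*k + 5).
So A=k + 1 and B=1, with C=k**3 + 6*k**2 + 5*k + 5.
f must satisfy (k + 1)·f(k+1) − (1)·f(k) = k**3 + 6*k**2 + 5*k + 5.
deg f ≤ 2 (via 1,0,3).
Coefficient equations give f(k) = k**2 + 4*k - 2.
Get s_k = R·t_k = (k**2 + 4*k - 2)*factorial(k) with R(k) = B(k−1)f(k)/C(k) = (k**2 + 4*k - 2)/(k**3 + 6*k**2 + 5*k + 5).
Δs = (k**3 + 6*k**2 + 5*k + 5)*factorial(k), as required.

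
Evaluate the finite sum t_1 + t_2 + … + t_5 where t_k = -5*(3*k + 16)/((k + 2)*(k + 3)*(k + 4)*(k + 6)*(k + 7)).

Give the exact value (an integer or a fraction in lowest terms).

Σ = -325/6048

r(k) = (k + 2)*(k + 6)*(3*k + 19)/((k + 5)*(k + 8)*(3*k + 16)) after simplifying.
A = k + 2, B = k + 8, C = k**2 + 31*k/3 + 80/3.
Solve (k + 2)·f(k+1) − (k + 7)·f(k) = k**2 + 31*k/3 + 80/3.
Bound: deg f ≤ 5.
Match coefficients ⇒ f(k) = k*(k + 4)*(k + 5)*(k**2 + 11*k + 36)/108.
Get s_k = R·t_k = 5*k*(-k**2 - 11*k - 36)/(36*(k**3 + 11*k**2 + 36*k + 36)) with R(k) = B(k−1)f(k)/C(k) = k*(k + 4)*(k + 7)*(k**2 + 11*k + 36)/(36*(3*k + 16)).
Verify: 5*(-3*k - 16)/(k**5 + 22*k**4 + 185*k**3 + 740*k**2 + 1404*k + 1008) matches t_k.
Telescoping: Σ = s_(6) − s_(1) = -115/864 − (-5/63) = -325/6048.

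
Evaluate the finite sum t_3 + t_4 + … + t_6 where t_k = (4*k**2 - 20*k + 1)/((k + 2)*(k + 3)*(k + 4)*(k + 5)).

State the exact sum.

The ratio is -(k + 2)*(20*k - 4*(k + 1)**2 + 19)/((k + 6)*(4*k**2 - 20*k + 1)).
Gosper form: A/B · C(k+1)/C(k) with A=k + 2, B=k + 6, C=k**2 - 5*k + 1/4.
Need (k + 2)·f(k+1) − (k + 5)·f(k) = k**2 - 5*k + 1/4.
Bound: deg f ≤ 3.
Match coefficients ⇒ f(k) = k*(k**2 - 23*k + 26)/32.
So s_k = (B(k−1)f/C)·t_k = (k*(k + 5)*(k**2 - 23*k + 26)/(8*(4*k**2 - 20*k + 1)))·t_k = k*(k**2 - 23*k + 26)/(8*(k + 2)*(k + 3)*(k + 4)).
Δs = (4*k**2 - 20*k + 1)/(k**4 + 14*k**3 + 71*k**2 + 154*k + 120), as required.
Evaluate s at k=7 and k=3: -301/3960 and -17/280; difference -53/3465.

Σ = -53/3465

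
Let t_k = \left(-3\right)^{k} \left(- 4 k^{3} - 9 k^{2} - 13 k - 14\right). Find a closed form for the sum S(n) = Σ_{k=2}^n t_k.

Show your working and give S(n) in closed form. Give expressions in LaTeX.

S(n) = - 3 \left(-3\right)^{n} n^{3} - 12 \left(-3\right)^{n} n - 12 \left(-3\right)^{n} + 3 \left(-3\right)^{n + 1} n^{2} - 108

Ratio r(k) = 3*(-4*k**3 - 21*k**2 - 43*k - 40)/(4*k**3 + 9*k**2 + 13*k + 14).
Factor: A=-3; B=1; C=k**3 + 9*k**2/4 + 13*k/4 + 7/2.
f must satisfy (-3)·f(k+1) − (1)·f(k) = k**3 + 9*k**2/4 + 13*k/4 + 7/2.
deg f ≤ 3 (via 0,0,3).
Match coefficients ⇒ f(k) = -(k + 1)*(k**2 - k + 2)/4.
Get s_k = R·t_k = (-3)**k*(k**3 + k + 2) with R(k) = B(k−1)f(k)/C(k) = -(k + 1)*(k**2 - k + 2)/(4*k**3 + 9*k**2 + 13*k + 14).
Δs = (-3)**k*(-k**3 - 4*k - 3*(k + 1)**3 - 11), as required.
Telescope: S(n) = s_(n+1) − s_(2) = (-3)**(n + 1)*(n**3 + 3*n**2 + 4*n + 4) − (108) = -3*(-3)**n*n**3 - 12*(-3)**n*n - 12*(-3)**n + 3*(-3)**(n + 1)*n**2 - 108.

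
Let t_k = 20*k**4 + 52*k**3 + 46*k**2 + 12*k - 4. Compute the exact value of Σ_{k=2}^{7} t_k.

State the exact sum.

Σ = 140910

t_(k+1)/t_k = (10*k**4 + 66*k**3 + 161*k**2 + 170*k + 63)/(10*k**4 + 26*k**3 + 23*k**2 + 6*k - 2).
Take A(k)=1, B(k)=1, C(k)=k**4 + 13*k**3/5 + 23*k**2/10 + 3*k/5 - 1/5.
Need (1)·f(k+1) − (1)·f(k) = k**4 + 13*k**3/5 + 23*k**2/10 + 3*k/5 - 1/5.
deg f ≤ 5 (via 0,0,4).
Match coefficients ⇒ f(k) = k*(4*k**4 + 3*k**3 - 4*k**2 - 4*k - 3)/20.
Then R = B(k−1)f/C = k*(4*k**4 + 3*k**3 - 4*k**2 - 4*k - 3)/(2*(10*k**4 + 26*k**3 + 23*k**2 + 6*k - 2)), so s_k = R(k)·t_k = k*(4*k**4 + 3*k**3 - 4*k**2 - 4*k - 3).
s_(k+1) − s_k = 20*k**4 + 52*k**3 + 46*k**2 + 12*k - 4 = t_k.
Sum = s_(8) − s_(2); s_(8) = 141032, s_(2) = 122 ⇒ 140910.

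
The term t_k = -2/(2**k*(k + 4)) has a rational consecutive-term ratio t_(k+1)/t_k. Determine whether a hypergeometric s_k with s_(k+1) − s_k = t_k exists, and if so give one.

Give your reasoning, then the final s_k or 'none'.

The ratio is (k + 4)/(2*(k + 5)).
A = k/2 + 2, B = k + 5, C = 1.
Key eq: (k/2 + 2)·f(k+1) = (k + 4)·f(k) + (1).
From deg A=1, deg B=1, deg C=0: d=-1.
Negative degree bound (-1): no f exists, t_k not Gosper-summable.

none — t_k is not Gosper-summable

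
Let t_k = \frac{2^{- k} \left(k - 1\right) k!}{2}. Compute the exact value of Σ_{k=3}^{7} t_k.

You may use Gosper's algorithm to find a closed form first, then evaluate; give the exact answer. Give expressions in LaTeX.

Ratio r(k) = k*(k + 1)/(2*(k - 1)).
Factor: A=k/2 + 1/2; B=1; C=k - 1.
Set up (k/2 + 1/2)·f(k+1) − (1)·f(k) − (k - 1) = 0.
d = 0 from the (1,0,1) case.
Solve for f: f(k) = 2 (degree 0 ≤ 0).
R(k) = B(k−1)·f(k)/C(k) = 2/(k - 1); s_k = R·t_k = factorial(k)/2**k.
Δs = (k - 1)*factorial(k)/(2*2**k), as required.
Sum = s_(8) − s_(3); s_(8) = 315/2, s_(3) = 3/4 ⇒ 627/4.

Σ = 627/4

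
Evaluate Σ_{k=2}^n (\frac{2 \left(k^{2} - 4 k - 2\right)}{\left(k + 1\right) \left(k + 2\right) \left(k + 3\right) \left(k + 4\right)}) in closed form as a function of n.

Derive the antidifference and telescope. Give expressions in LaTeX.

S(n) = \frac{n^{3} - 15 n^{2} - 10 n + 24}{12 \left(n^{3} + 9 n^{2} + 26 n + 24\right)}

t_(k+1)/t_k = (k**3 - k**2 - 7*k - 5)/(k**3 + k**2 - 22*k - 10).
Take A(k)=k + 1, B(k)=k + 5, C(k)=k**2 - 4*k - 2.
Set up (k + 1)·f(k+1) − (k + 4)·f(k) − (k**2 - 4*k - 2) = 0.
Degrees (1,1,2) ⇒ d ≤ 3.
A polynomial solution: f(k) = -k*(k**2 + 18*k + 5)/12.
Then R = B(k−1)f/C = -k*(k + 4)*(k**2 + 18*k + 5)/(12*(k**2 - 4*k - 2)), so s_k = R(k)·t_k = k*(-k**2 - 18*k - 5)/(6*(k + 1)*(k + 2)*(k + 3)).
Check: Δs_k = 2*(k**2 - 4*k - 2)/(k**4 + 10*k**3 + 35*k**2 + 50*k + 24). ✓
Σ_(k=2)^n t_k = s_(n+1) − s_(2) = ((-n**3 - 21*n**2 - 44*n - 24)/(6*(n**3 + 9*n**2 + 26*n + 24))) − (-1/4), i.e. (n**3 - 15*n**2 - 10*n + 24)/(12*(n**3 + 9*n**2 + 26*n + 24)).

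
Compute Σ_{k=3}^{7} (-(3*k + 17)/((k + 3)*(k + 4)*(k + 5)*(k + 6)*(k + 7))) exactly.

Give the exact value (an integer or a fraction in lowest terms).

Σ = -5/2376

t_(k+1)/t_k = (k + 3)*(3*k + 20)/((k + 8)*(3*k + 17)).
Normal form (A,B,C) = (k + 3, k + 8, k + 17/3).
Set up (k + 3)·f(k+1) − (k + 7)·f(k) − (k + 17/3) = 0.
Bound: deg f ≤ 4.
Coefficient equations give f(k) = k*(k + 5)*(k**2 + 13*k + 54)/216.
Certificate R = B(k−1)f/C = k*(k + 5)*(k + 7)*(k**2 + 13*k + 54)/(72*(3*k + 17)) gives s_k = k*(-k**2 - 13*k - 54)/(72*(k**3 + 13*k**2 + 54*k + 72)).
Verify: (-3*k - 17)/(k**5 + 25*k**4 + 245*k**3 + 1175*k**2 + 2754*k + 2520) matches t_k.
Evaluate s at k=8 and k=3: -37/2772 and -17/1512; difference -5/2376.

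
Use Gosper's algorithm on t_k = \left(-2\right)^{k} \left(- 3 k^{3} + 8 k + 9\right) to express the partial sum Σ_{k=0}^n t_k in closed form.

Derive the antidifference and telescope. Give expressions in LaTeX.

S(n) = - 2 \left(-2\right)^{n} n^{3} - 2 \left(-2\right)^{n} n^{2} + 6 \left(-2\right)^{n} n + 8 \left(-2\right)^{n} + 1

r(k) = 2*(-8*k + 3*(k + 1)**3 - 17)/(-3*k**3 + 8*k + 9) after simplifying.
Gosper form: A/B · C(k+1)/C(k) with A=-2, B=1, C=k**3 - 8*k/3 - 3.
f must satisfy (-2)·f(k+1) − (1)·f(k) = k**3 - 8*k/3 - 3.
From deg A=0, deg B=0, deg C=3: d=3.
Match coefficients ⇒ f(k) = -(k**3 - 2*k**2 - 2*k - 1)/3.
So s_k = (B(k−1)f/C)·t_k = (-(k**3 - 2*k**2 - 2*k - 1)/(3*k**3 - 8*k - 9))·t_k = (-2)**k*(k**3 - 2*k**2 - 2*k - 1).
s_(k+1) − s_k = (-2)**k*(-3*k**3 + 8*k + 9) = t_k.
Σ_(k=0)^n t_k = s_(n+1) − s_(0) = ((-2)**(n + 1)*(n**3 + n**2 - 3*n - 4)) − (-1), i.e. -2*(-2)**n*n**3 - 2*(-2)**n*n**2 + 6*(-2)**n*n + 8*(-2)**n + 1.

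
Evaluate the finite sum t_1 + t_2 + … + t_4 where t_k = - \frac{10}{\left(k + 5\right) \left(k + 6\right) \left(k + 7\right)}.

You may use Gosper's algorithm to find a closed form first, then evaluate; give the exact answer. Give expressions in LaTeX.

Σ = -17/231

Ratio r(k) = (k + 5)/(k + 8).
Factor: A=k + 5; B=k + 8; C=1.
f must satisfy (k + 5)·f(k+1) − (k + 7)·f(k) = 1.
From deg A=1, deg B=1, deg C=0: d=2.
Match coefficients ⇒ f(k) = k*(k + 11)/60.
Get s_k = R·t_k = k*(-k - 11)/(6*(k + 5)*(k + 6)) with R(k) = B(k−1)f(k)/C(k) = k*(k + 7)*(k + 11)/60.
Check: Δs_k = -10/(k**3 + 18*k**2 + 107*k + 210). ✓
Telescoping: Σ = s_(5) − s_(1) = -4/33 − (-1/21) = -17/231.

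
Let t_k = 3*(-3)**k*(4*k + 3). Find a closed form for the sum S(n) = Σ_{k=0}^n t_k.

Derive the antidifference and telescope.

Step 1: r(k) = 3*(-4*k - 7)/(4*k + 3).
Gosper form: A/B · C(k+1)/C(k) with A=-3, B=1, C=k + 3/4.
Key eq: (-3)·f(k+1) = (1)·f(k) + (k + 3/4).
Degrees (0,0,1) ⇒ d ≤ 1.
Coefficient equations give f(k) = -k/4.
Certificate R = B(k−1)f/C = -k/(4*k + 3) gives s_k = (-3)**(k + 1)*k.
Verify: 3*(-3)**k*(4*k + 3) matches t_k.
Telescope: S(n) = s_(n+1) − s_(0) = (-3)**(n + 2)*(n + 1) − (0) = (-3)**(n + 2)*(n + 1).

S(n) = (-3)**(n + 2)*(n + 1)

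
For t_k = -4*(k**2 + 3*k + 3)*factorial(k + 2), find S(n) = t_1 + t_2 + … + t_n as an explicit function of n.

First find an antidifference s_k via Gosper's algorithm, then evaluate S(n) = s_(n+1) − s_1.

Step 1: r(k) = (k + 3)*(3*k + (k + 1)**2 + 6)/(k**2 + 3*k + 3).
Normal form (A,B,C) = (k + 3, 1, k**2 + 3*k + 3).
f must satisfy (k + 3)·f(k+1) − (1)·f(k) = k**2 + 3*k + 3.
From deg A=1, deg B=0, deg C=2: d=1.
A polynomial solution: f(k) = k.
So s_k = (B(k−1)f/C)·t_k = (k/(k**2 + 3*k + 3))·t_k = -4*k*factorial(k + 2).
Δs = -4*(k**2 + 3*k + 3)*factorial(k + 2), as required.
Σ_(k=1)^n t_k = s_(n+1) − s_(1) = (-4*(n + 1)*factorial(n + 3)) − (-24), i.e. -4*n*factorial(n + 3) - 4*factorial(n + 3) + 24.

S(n) = -4*n*factorial(n + 3) - 4*factorial(n + 3) + 24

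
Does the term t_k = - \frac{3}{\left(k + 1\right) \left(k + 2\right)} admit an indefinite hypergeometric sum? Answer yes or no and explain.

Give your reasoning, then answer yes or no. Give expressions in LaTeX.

Yes. s_k = - \frac{3 k}{k + 1}.

Compute t_(k+1)/t_k: get (k + 1)/(k + 3).
So A=k + 1 and B=k + 3, with C=1.
Solve (k + 1)·f(k+1) − (k + 2)·f(k) = 1.
d = 1 from the (1,1,0) case.
Match coefficients ⇒ f(k) = k.
So s_k = (B(k−1)f/C)·t_k = (k*(k + 2))·t_k = -3*k/(k + 1).
Δs = -3/(k**2 + 3*k + 2), as required.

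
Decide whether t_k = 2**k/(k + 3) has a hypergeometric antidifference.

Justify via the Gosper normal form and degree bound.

t_(k+1)/t_k = 2*(k + 3)/(k + 4).
Normal form (A,B,C) = (2*k + 6, k + 4, 1).
Set up (2*k + 6)·f(k+1) − (k + 3)·f(k) − (1) = 0.
From deg A=1, deg B=1, deg C=0: d=-1.
Negative degree bound (-1): no f exists, t_k not Gosper-summable.

No. Not Gosper-summable.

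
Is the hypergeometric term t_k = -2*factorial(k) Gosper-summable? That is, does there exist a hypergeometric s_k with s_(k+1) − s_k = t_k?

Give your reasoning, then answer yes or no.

r(k) = k + 1 after simplifying.
Gosper form: A/B · C(k+1)/C(k) with A=k + 1, B=1, C=1.
Set up (k + 1)·f(k+1) − (1)·f(k) − (1) = 0.
d = -1 from the (1,0,0) case.
Negative degree bound (-1): no f exists, t_k not Gosper-summable.

No — t_k has no hypergeometric antidifference.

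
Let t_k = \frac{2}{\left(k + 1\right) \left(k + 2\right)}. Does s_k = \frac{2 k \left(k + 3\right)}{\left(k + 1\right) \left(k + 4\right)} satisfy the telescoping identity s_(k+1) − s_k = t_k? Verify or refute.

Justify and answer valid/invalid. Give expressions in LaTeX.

Invalid: residual \frac{2 \left(k^{2} + k - 4\right)}{k^{4} + 12 k^{3} + 49 k^{2} + 78 k + 40} ≠ 0.

s_(k+1) = 2*(k + 1)*(k + 4)/((k + 2)*(k + 5))
s_(k+1) − s_k = 4*(k**2 + 5*k + 8)/(k**4 + 12*k**3 + 49*k**2 + 78*k + 40)
(s_(k+1) − s_k) − t_k = 2*(k**2 + k - 4)/(k**4 + 12*k**3 + 49*k**2 + 78*k + 40)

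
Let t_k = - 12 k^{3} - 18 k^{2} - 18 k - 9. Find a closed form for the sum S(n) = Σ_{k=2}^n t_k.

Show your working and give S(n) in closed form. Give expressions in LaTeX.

Ratio r(k) = (4*k**3 + 18*k**2 + 30*k + 19)/(4*k**3 + 6*k**2 + 6*k + 3).
Gosper form: A/B · C(k+1)/C(k) with A=1, B=1, C=k**3 + 3*k**2/2 + 3*k/2 + 3/4.
Key eq: (1)·f(k+1) = (1)·f(k) + (k**3 + 3*k**2/2 + 3*k/2 + 3/4).
deg f ≤ 4 (via 0,0,3).
Match coefficients ⇒ f(k) = k*(k**3 + k + 1)/4.
So s_k = (B(k−1)f/C)·t_k = (k*(k**3 + k + 1)/(4*k**3 + 6*k**2 + 6*k + 3))·t_k = 3*k*(-k**3 - k - 1).
Verify: -12*k**3 - 18*k**2 - 18*k - 9 matches t_k.
Σ_(k=2)^n t_k = s_(n+1) − s_(2) = (-3*n**4 - 12*n**3 - 21*n**2 - 21*n - 9) − (-66), i.e. -3*n**4 - 12*n**3 - 21*n**2 - 21*n + 57.

S(n) = - 3 n^{4} - 12 n^{3} - 21 n^{2} - 21 n + 57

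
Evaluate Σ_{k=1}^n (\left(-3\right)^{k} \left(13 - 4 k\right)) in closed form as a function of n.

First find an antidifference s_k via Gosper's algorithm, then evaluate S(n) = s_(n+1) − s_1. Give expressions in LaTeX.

Ratio r(k) = 3*(9 - 4*k)/(4*k - 13).
Normal form (A,B,C) = (-3, 1, k - 13/4).
Need (-3)·f(k+1) − (1)·f(k) = k - 13/4.
d = 1 from the (0,0,1) case.
Solving with deg f ≤ 1: f(k) = -(k - 4)/4.
Certificate R = B(k−1)f/C = -(k - 4)/(4*k - 13) gives s_k = (-3)**k*(k - 4).
Verify: (-3)**k*(13 - 4*k) matches t_k.
s_(n+1) = (-3)**(n + 1)*(n - 3) and s_(1) = 9, so S(n) = -3*(-3)**n*n + 9*(-3)**n - 9.

S(n) = - 3 \left(-3\right)^{n} n + 9 \left(-3\right)^{n} - 9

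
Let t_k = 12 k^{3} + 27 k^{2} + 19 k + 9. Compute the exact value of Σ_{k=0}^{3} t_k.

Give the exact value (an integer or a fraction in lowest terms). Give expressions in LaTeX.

Step 1: r(k) = (12*k**3 + 63*k**2 + 109*k + 67)/(12*k**3 + 27*k**2 + 19*k + 9).
Factor: A=1; B=1; C=k**3 + 9*k**2/4 + 19*k/12 + 3/4.
Solve (1)·f(k+1) − (1)·f(k) = k**3 + 9*k**2/4 + 19*k/12 + 3/4.
d = 4 from the (0,0,3) case.
A polynomial solution: f(k) = k*(3*k**3 + 3*k**2 - k + 4)/12.
R(k) = B(k−1)·f(k)/C(k) = k*(3*k**3 + 3*k**2 - k + 4)/(12*k**3 + 27*k**2 + 19*k + 9); s_k = R·t_k = k*(3*k**3 + 3*k**2 - k + 4).
Δs = 12*k**3 + 27*k**2 + 19*k + 9, as required.
Telescoping: Σ = s_(4) − s_(0) = 960 − (0) = 960.

Σ = 960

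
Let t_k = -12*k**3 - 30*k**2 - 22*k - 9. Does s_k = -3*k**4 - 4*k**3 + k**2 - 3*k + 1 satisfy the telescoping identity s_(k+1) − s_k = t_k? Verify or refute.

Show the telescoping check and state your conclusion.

s_(k+1) = -3*k**4 - 16*k**3 - 29*k**2 - 25*k - 8
s_(k+1) − s_k = -12*k**3 - 30*k**2 - 22*k - 9
(s_(k+1) − s_k) − t_k = 0

Valid: the claim telescopes to t_k.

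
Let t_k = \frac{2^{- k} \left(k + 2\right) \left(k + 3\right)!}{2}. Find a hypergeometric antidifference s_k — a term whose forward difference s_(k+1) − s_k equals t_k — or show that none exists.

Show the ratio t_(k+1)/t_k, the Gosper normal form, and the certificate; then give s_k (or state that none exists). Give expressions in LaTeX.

Ratio r(k) = (k + 3)*(k + 4)/(2*(k + 2)).
Take A(k)=k/2 + 2, B(k)=1, C(k)=k + 2.
Need (k/2 + 2)·f(k+1) − (1)·f(k) = k + 2.
From deg A=1, deg B=0, deg C=1: d=0.
Solve for f: f(k) = 2 (degree 0 ≤ 0).
R(k) = B(k−1)·f(k)/C(k) = 2/(k + 2); s_k = R·t_k = factorial(k + 3)/2**k.
s_(k+1) − s_k = (k + 2)*factorial(k + 3)/(2*2**k) = t_k.

s_k = 2^{- k} \left(k + 3\right)!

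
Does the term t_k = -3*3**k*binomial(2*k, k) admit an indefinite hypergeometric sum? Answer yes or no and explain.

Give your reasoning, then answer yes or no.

No — t_k has no hypergeometric antidifference.

The ratio is 6*(2*k + 1)/(k + 1).
Factor: A=12*k + 6; B=k + 1; C=1.
Key eq: (12*k + 6)·f(k+1) = (k)·f(k) + (1).
From deg A=1, deg B=1, deg C=0: d=-1.
Bound -1 < 0, so the key equation has no polynomial solution.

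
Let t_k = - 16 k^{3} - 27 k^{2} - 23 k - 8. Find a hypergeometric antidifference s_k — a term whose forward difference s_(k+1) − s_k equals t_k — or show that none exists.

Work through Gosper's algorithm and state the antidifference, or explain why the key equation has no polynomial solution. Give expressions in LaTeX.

r(k) = (16*k**3 + 75*k**2 + 125*k + 74)/(16*k**3 + 27*k**2 + 23*k + 8) after simplifying.
Gosper form: A/B · C(k+1)/C(k) with A=1, B=1, C=k**3 + 27*k**2/16 + 23*k/16 + 1/2.
f must satisfy (1)·f(k+1) − (1)·f(k) = k**3 + 27*k**2/16 + 23*k/16 + 1/2.
Bound: deg f ≤ 4.
Match coefficients ⇒ f(k) = k*(4*k**3 + k**2 + 2*k + 1)/16.
Get s_k = R·t_k = k*(-4*k**3 - k**2 - 2*k - 1) with R(k) = B(k−1)f(k)/C(k) = k*(4*k**3 + k**2 + 2*k + 1)/(16*k**3 + 27*k**2 + 23*k + 8).
s_(k+1) − s_k = -16*k**3 - 27*k**2 - 23*k - 8 = t_k.

s_k = k \left(- 4 k^{3} - k^{2} - 2 k - 1\right)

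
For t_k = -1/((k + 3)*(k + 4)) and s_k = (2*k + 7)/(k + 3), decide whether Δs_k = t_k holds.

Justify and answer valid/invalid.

s_(k+1) = (2*k + 9)/(k + 4)
s_(k+1) − s_k = -1/(k**2 + 7*k + 12)
(s_(k+1) − s_k) − t_k = 0

Valid — Δs_k = t_k.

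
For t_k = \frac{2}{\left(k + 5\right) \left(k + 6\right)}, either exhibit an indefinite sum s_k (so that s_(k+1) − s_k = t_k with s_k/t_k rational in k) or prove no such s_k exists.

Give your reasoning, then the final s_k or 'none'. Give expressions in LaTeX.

r(k) = (k + 5)/(k + 7) after simplifying.
Factor: A=k + 5; B=k + 7; C=1.
Solve (k + 5)·f(k+1) − (k + 6)·f(k) = 1.
From deg A=1, deg B=1, deg C=0: d=1.
A polynomial solution: f(k) = k/5.
Then R = B(k−1)f/C = k*(k + 6)/5, so s_k = R(k)·t_k = 2*k/(5*(k + 5)).
Δs = 2/(k**2 + 11*k + 30), as required.

s_k = \frac{2 k}{5 \left(k + 5\right)}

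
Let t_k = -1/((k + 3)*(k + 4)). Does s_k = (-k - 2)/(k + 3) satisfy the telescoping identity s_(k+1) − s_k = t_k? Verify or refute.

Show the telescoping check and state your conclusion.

s_(k+1) = (-k - 3)/(k + 4)
s_(k+1) − s_k = -1/(k**2 + 7*k + 12)
(s_(k+1) − s_k) − t_k = 0

Valid: the claim telescopes to t_k.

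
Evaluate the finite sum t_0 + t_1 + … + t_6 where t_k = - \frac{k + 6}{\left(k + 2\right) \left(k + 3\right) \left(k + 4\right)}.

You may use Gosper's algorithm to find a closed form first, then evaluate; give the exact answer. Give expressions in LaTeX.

r(k) = (k + 2)*(k + 7)/((k + 5)*(k + 6)) after simplifying.
Normal form (A,B,C) = (k + 2, k + 5, k + 6).
Need (k + 2)·f(k+1) − (k + 4)·f(k) = k + 6.
Bound: deg f ≤ 2.
Solve for f: f(k) = k*(2*k + 7)/3 (degree 2 ≤ 2).
R(k) = B(k−1)·f(k)/C(k) = k*(k + 4)*(2*k + 7)/(3*(k + 6)); s_k = R·t_k = k*(-2*k - 7)/(3*(k + 2)*(k + 3)).
Verify: (-k - 6)/(k**3 + 9*k**2 + 26*k + 24) matches t_k.
Telescoping: Σ = s_(7) − s_(0) = -49/90 − (0) = -49/90.

Σ = -49/90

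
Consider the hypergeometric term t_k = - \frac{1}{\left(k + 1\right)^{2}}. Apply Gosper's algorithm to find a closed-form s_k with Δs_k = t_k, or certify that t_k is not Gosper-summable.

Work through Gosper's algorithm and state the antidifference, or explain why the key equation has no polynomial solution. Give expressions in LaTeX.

The ratio is (k + 1)**2/(k + 2)**2.
Gosper form: A/B · C(k+1)/C(k) with A=k**2 + 2*k + 1, B=k**2 + 4*k + 4, C=1.
Key eq: (k**2 + 2*k + 1)·f(k+1) = (k**2 + 2*k + 1)·f(k) + (1).
d = 0 from the (2,2,0) case.
Generic f = c0 gives residual -1; -1 = 0 cannot hold, so t_k is not Gosper-summable.

no hypergeometric antidifference exists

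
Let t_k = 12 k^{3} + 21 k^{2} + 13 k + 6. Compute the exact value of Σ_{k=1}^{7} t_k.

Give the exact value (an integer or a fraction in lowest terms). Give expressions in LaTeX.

r(k) = (12*k**3 + 57*k**2 + 91*k + 52)/(12*k**3 + 21*k**2 + 13*k + 6) after simplifying.
A = 1, B = 1, C = k**3 + 7*k**2/4 + 13*k/12 + 1/2.
Need (1)·f(k+1) − (1)·f(k) = k**3 + 7*k**2/4 + 13*k/12 + 1/2.
d = 4 from the (0,0,3) case.
Solve for f: f(k) = k*(3*k**3 + k**2 - k + 3)/12 (degree 4 ≤ 4).
Then R = B(k−1)f/C = k*(3*k**3 + k**2 - k + 3)/(12*k**3 + 21*k**2 + 13*k + 6), so s_k = R(k)·t_k = k*(3*k**3 + k**2 - k + 3).
Δs = 12*k**3 + 21*k**2 + 13*k + 6, as required.
Σ_(k=1)^(7) t_k = s_(8) − s_(1) = 12760 − (6) = 12754.

Σ = 12754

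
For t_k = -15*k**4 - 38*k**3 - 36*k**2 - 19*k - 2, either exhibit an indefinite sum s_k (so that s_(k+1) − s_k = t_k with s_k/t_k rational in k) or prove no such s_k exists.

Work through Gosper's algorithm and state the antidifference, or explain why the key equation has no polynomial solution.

s_k = k*(-3*k**4 - 2*k**3 + 2*k**2 - k + 2)

Compute t_(k+1)/t_k: get (15*k**4 + 98*k**3 + 240*k**2 + 265*k + 110)/(15*k**4 + 38*k**3 + 36*k**2 + 19*k + 2).
Take A(k)=1, B(k)=1, C(k)=k**4 + 38*k**3/15 + 12*k**2/5 + 19*k/15 + 2/15.
Set up (1)·f(k+1) − (1)·f(k) − (k**4 + 38*k**3/15 + 12*k**2/5 + 19*k/15 + 2/15) = 0.
deg f ≤ 5 (via 0,0,4).
Coefficient equations give f(k) = k*(3*k**4 + 2*k**3 - 2*k**2 + k - 2)/15.
Certificate R = B(k−1)f/C = k*(3*k**4 + 2*k**3 - 2*k**2 + k - 2)/(15*k**4 + 38*k**3 + 36*k**2 + 19*k + 2) gives s_k = k*(-3*k**4 - 2*k**3 + 2*k**2 - k + 2).
Δs = -15*k**4 - 38*k**3 - 36*k**2 - 19*k - 2, as required.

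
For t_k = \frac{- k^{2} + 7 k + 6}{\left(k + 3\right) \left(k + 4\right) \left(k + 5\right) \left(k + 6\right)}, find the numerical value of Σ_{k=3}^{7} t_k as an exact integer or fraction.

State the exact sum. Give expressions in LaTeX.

Σ = 155/12012

Step 1: r(k) = (k**3 - 2*k**2 - 27*k - 36)/(k**3 - 55*k - 42).
So A=k + 3 and B=k + 7, with C=k**2 - 7*k - 6.
Solve (k + 3)·f(k+1) − (k + 6)·f(k) = k**2 - 7*k - 6.
From deg A=1, deg B=1, deg C=2: d=3.
Coefficient equations give f(k) = -k*(k**2 + 72*k + 47)/60.
Certificate R = B(k−1)f/C = -k*(k + 6)*(k**2 + 72*k + 47)/(60*(k**2 - 7*k - 6)) gives s_k = k*(k**2 + 72*k + 47)/(60*(k + 3)*(k + 4)*(k + 5)).
Δs = (-k**2 + 7*k + 6)/(k**4 + 18*k**3 + 119*k**2 + 342*k + 360), as required.
Σ_(k=3)^(7) t_k = s_(8) − s_(3) = 229/4290 − (17/420) = 155/12012.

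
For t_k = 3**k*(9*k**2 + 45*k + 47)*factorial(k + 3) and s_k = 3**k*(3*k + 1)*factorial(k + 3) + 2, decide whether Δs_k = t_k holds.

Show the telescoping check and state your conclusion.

s_(k+1) = 3**(k + 1)*(3*k + 4)*factorial(k + 4) + 2
s_(k+1) − s_k = 3**k*(9*k**2 + 45*k + 47)*factorial(k + 3)
(s_(k+1) − s_k) − t_k = 0

Valid: the claim telescopes to t_k.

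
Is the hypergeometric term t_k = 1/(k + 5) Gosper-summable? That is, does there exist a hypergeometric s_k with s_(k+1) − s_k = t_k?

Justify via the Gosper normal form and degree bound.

Ratio r(k) = (k + 5)/(k + 6).
Normal form (A,B,C) = (k + 5, k + 6, 1).
Need (k + 5)·f(k+1) − (k + 5)·f(k) = 1.
From deg A=1, deg B=1, deg C=0: d=0.
Generic f = c0 gives residual -1; -1 = 0 cannot hold, so t_k is not Gosper-summable.

No — t_k has no hypergeometric antidifference.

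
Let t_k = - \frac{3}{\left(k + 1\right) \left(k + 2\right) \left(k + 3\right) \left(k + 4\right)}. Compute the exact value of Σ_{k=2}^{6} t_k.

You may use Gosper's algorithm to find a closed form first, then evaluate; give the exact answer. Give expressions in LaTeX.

Step 1: r(k) = (k + 1)/(k + 5).
A = k + 1, B = k + 5, C = 1.
Solve (k + 1)·f(k+1) − (k + 4)·f(k) = 1.
From deg A=1, deg B=1, deg C=0: d=3.
Match coefficients ⇒ f(k) = k*(k**2 + 6*k + 11)/18.
Certificate R = B(k−1)f/C = k*(k + 4)*(k**2 + 6*k + 11)/18 gives s_k = k*(-k**2 - 6*k - 11)/(6*(k + 1)*(k + 2)*(k + 3)).
Check: Δs_k = -3/(k**4 + 10*k**3 + 35*k**2 + 50*k + 24). ✓
Evaluate s at k=7 and k=2: -119/720 and -3/20; difference -11/720.

Σ = -11/720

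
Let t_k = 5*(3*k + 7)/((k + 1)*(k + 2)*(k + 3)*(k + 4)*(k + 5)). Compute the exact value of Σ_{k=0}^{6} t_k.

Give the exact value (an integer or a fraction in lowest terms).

Ratio r(k) = (k + 1)*(3*k + 10)/((k + 6)*(3*k + 7)).
Factor: A=k + 1; B=k + 6; C=k + 7/3.
Need (k + 1)·f(k+1) − (k + 5)·f(k) = k + 7/3.
From deg A=1, deg B=1, deg C=1: d=4.
Coefficient equations give f(k) = k*(k + 2)*(k**2 + 8*k + 19)/36.
Get s_k = R·t_k = 5*k*(k**2 + 8*k + 19)/(12*(k**3 + 8*k**2 + 19*k + 12)) with R(k) = B(k−1)f(k)/C(k) = k*(k + 2)*(k + 5)*(k**2 + 8*k + 19)/(12*(3*k + 7)).
Check: Δs_k = 5*(3*k + 7)/(k**5 + 15*k**4 + 85*k**3 + 225*k**2 + 274*k + 120). ✓
Σ_(k=0)^(6) t_k = s_(7) − s_(0) = 217/528 − (0) = 217/528.

Σ = 217/528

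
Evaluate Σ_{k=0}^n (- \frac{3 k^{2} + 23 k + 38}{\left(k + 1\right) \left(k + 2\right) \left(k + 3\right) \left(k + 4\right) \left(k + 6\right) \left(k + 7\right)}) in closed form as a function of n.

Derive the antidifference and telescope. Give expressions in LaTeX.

r(k) = (k + 1)*(k + 6)*(23*k + 3*(k + 1)**2 + 61)/((k + 5)*(k + 8)*(3*k**2 + 23*k + 38)) after simplifying.
Gosper form: A/B · C(k+1)/C(k) with A=k + 1, B=k + 8, C=k**3 + 38*k**2/3 + 51*k + 190/3.
Solve (k + 1)·f(k+1) − (k + 7)·f(k) = k**3 + 38*k**2/3 + 51*k + 190/3.
Degrees (1,1,3) ⇒ d ≤ 6.
Solve for f: f(k) = k*(k + 2)*(k + 4)*(k + 5)*(k**2 + 10*k + 27)/54 (degree 6 ≤ 6).
So s_k = (B(k−1)f/C)·t_k = (k*(k + 2)*(k + 4)*(k + 7)*(k**2 + 10*k + 27)/(18*(3*k**2 + 23*k + 38)))·t_k = k*(-k**2 - 10*k - 27)/(18*(k**3 + 10*k**2 + 27*k + 18)).
Verify: (-3*k**2 - 23*k - 38)/(k**6 + 23*k**5 + 207*k**4 + 925*k**3 + 2144*k**2 + 2412*k + 1008) matches t_k.
Telescope: S(n) = s_(n+1) − s_(0) = (-n**3 - 13*n**2 - 50*n - 38)/(18*(n**3 + 13*n**2 + 50*n + 56)) − (0) = (-n**3 - 13*n**2 - 50*n - 38)/(18*(n**3 + 13*n**2 + 50*n + 56)).

S(n) = \frac{- n^{3} - 13 n^{2} - 50 n - 38}{18 \left(n^{3} + 13 n^{2} + 50 n + 56\right)}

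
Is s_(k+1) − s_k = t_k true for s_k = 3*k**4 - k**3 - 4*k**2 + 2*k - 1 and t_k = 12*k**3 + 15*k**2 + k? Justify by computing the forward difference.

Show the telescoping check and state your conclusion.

Valid — Δs_k = t_k.

s_(k+1) = 3*k**4 + 11*k**3 + 11*k**2 + 3*k - 1
s_(k+1) − s_k = k*(12*k**2 + 15*k + 1)
(s_(k+1) − s_k) − t_k = 0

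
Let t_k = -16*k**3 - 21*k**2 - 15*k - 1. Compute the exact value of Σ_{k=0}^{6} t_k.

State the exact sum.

The ratio is (16*k**3 + 69*k**2 + 105*k + 53)/(16*k**3 + 21*k**2 + 15*k + 1).
A = 1, B = 1, C = k**3 + 21*k**2/16 + 15*k/16 + 1/16.
f must satisfy (1)·f(k+1) − (1)·f(k) = k**3 + 21*k**2/16 + 15*k/16 + 1/16.
deg f ≤ 4 (via 0,0,3).
Coefficient equations give f(k) = k*(4*k**3 - k**2 + k - 3)/16.
Get s_k = R·t_k = k*(-4*k**3 + k**2 - k + 3) with R(k) = B(k−1)f(k)/C(k) = k*(4*k**3 - k**2 + k - 3)/(16*k**3 + 21*k**2 + 15*k + 1).
Verify: -16*k**3 - 21*k**2 - 15*k - 1 matches t_k.
Sum = s_(7) − s_(0); s_(7) = -9289, s_(0) = 0 ⇒ -9289.

Σ = -9289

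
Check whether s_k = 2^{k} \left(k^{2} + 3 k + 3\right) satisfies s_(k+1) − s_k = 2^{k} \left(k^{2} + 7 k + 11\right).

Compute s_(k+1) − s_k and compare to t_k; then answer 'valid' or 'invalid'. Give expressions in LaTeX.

Valid: the claim telescopes to t_k.

s_(k+1) = 2**(k + 1)*(k**2 + 5*k + 7)
s_(k+1) − s_k = 2**k*(k**2 + 7*k + 11)
(s_(k+1) − s_k) − t_k = 0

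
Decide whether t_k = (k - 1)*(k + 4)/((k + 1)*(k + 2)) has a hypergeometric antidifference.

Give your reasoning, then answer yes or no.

Yes. s_k = k*(k - 5)/(k + 1).

t_(k+1)/t_k = k*(k + 1)*(k + 5)/((k - 1)*(k + 3)*(k + 4)).
So A=k + 1 and B=k + 3, with C=k**2 + 3*k - 4.
Set up (k + 1)·f(k+1) − (k + 2)·f(k) − (k**2 + 3*k - 4) = 0.
Degrees (1,1,2) ⇒ d ≤ 2.
A polynomial solution: f(k) = k*(k - 5).
Certificate R = B(k−1)f/C = k*(k - 5)*(k + 2)/((k - 1)*(k + 4)) gives s_k = k*(k - 5)/(k + 1).
Verify: (k**2 + 3*k - 4)/(k**2 + 3*k + 2) matches t_k.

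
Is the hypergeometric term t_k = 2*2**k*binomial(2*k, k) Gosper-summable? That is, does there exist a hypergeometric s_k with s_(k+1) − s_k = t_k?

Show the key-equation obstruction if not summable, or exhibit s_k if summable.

Step 1: r(k) = 4*(2*k + 1)/(k + 1).
Factor: A=8*k + 4; B=k + 1; C=1.
Set up (8*k + 4)·f(k+1) − (k)·f(k) − (1) = 0.
d = -1 from the (1,1,0) case.
d = -1 < 0 ⇒ no nonzero polynomial f; not summable.

No — key equation has no polynomial f.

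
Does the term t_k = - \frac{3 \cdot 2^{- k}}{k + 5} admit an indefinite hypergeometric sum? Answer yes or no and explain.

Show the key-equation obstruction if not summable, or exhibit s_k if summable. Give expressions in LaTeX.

No; the degree bound rules out any f.

t_(k+1)/t_k = (k + 5)/(2*(k + 6)).
Normal form (A,B,C) = (k/2 + 5/2, k + 6, 1).
Need (k/2 + 5/2)·f(k+1) − (k + 5)·f(k) = 1.
From deg A=1, deg B=1, deg C=0: d=-1.
d = -1 < 0 ⇒ no nonzero polynomial f; not summable.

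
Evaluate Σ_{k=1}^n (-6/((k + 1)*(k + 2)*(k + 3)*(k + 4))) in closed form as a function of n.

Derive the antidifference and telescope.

S(n) = n*(-n**2 - 9*n - 26)/(12*(n**3 + 9*n**2 + 26*n + 24))

Compute t_(k+1)/t_k: get (k + 1)/(k + 5).
Take A(k)=k + 1, B(k)=k + 5, C(k)=1.
Set up (k + 1)·f(k+1) − (k + 4)·f(k) − (1) = 0.
d = 3 from the (1,1,0) case.
A polynomial solution: f(k) = k*(k**2 + 6*k + 11)/18.
Get s_k = R·t_k = k*(-k**2 - 6*k - 11)/(3*(k + 1)*(k + 2)*(k + 3)) with R(k) = B(k−1)f(k)/C(k) = k*(k + 4)*(k**2 + 6*k + 11)/18.
Check: Δs_k = -6/(k**4 + 10*k**3 + 35*k**2 + 50*k + 24). ✓
Telescope: S(n) = s_(n+1) − s_(1) = (-n**3 - 9*n**2 - 26*n - 18)/(3*(n**3 + 9*n**2 + 26*n + 24)) − (-1/4) = n*(-n**2 - 9*n - 26)/(12*(n**3 + 9*n**2 + 26*n + 24)).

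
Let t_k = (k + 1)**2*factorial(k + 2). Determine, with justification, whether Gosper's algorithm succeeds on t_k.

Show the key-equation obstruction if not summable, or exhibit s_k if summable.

t_(k+1)/t_k = (k + 2)**2*(k + 3)/(k + 1)**2.
Take A(k)=k + 3, B(k)=1, C(k)=k**2 + 2*k + 1.
Set up (k + 3)·f(k+1) − (1)·f(k) − (k**2 + 2*k + 1) = 0.
Degrees (1,0,2) ⇒ d ≤ 1.
Solving with deg f ≤ 1: f(k) = k - 1.
Then R = B(k−1)f/C = (k - 1)/(k + 1)**2, so s_k = R(k)·t_k = (k - 1)*factorial(k + 2).
s_(k+1) − s_k = (k + 1)**2*factorial(k + 2) = t_k.

Yes. s_k = (k - 1)*factorial(k + 2).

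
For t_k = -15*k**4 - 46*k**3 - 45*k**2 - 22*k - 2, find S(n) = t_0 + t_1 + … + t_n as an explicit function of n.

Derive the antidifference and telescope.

S(n) = -3*n**5 - 19*n**4 - 43*n**3 - 45*n**2 - 20*n - 2

Compute t_(k+1)/t_k: get (15*k**4 + 106*k**3 + 273*k**2 + 310*k + 130)/(15*k**4 + 46*k**3 + 45*k**2 + 22*k + 2).
Take A(k)=1, B(k)=1, C(k)=k**4 + 46*k**3/15 + 3*k**2 + 22*k/15 + 2/15.
Key eq: (1)·f(k+1) = (1)·f(k) + (k**4 + 46*k**3/15 + 3*k**2 + 22*k/15 + 2/15).
Degrees (0,0,4) ⇒ d ≤ 5.
Solve for f: f(k) = k*(3*k**4 + 4*k**3 - 3*k**2 - 2)/15 (degree 5 ≤ 5).
Then R = B(k−1)f/C = k*(3*k**4 + 4*k**3 - 3*k**2 - 2)/(15*k**4 + 46*k**3 + 45*k**2 + 22*k + 2), so s_k = R(k)·t_k = k*(-3*k**4 - 4*k**3 + 3*k**2 + 2).
Verify: -15*k**4 - 46*k**3 - 45*k**2 - 22*k - 2 matches t_k.
Σ_(k=0)^n t_k = s_(n+1) − s_(0) = (-3*n**5 - 19*n**4 - 43*n**3 - 45*n**2 - 20*n - 2) − (0), i.e. -3*n**5 - 19*n**4 - 43*n**3 - 45*n**2 - 20*n - 2.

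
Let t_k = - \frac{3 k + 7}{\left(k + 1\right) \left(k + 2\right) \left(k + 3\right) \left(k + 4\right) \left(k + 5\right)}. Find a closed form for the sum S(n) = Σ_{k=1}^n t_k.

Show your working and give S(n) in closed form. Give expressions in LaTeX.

S(n) = \frac{n \left(- n^{2} - 11 n - 38\right)}{40 \left(n^{3} + 11 n^{2} + 38 n + 40\right)}

t_(k+1)/t_k = (k + 1)*(3*k + 10)/((k + 6)*(3*k + 7)).
Take A(k)=k + 1, B(k)=k + 6, C(k)=k + 7/3.
Solve (k + 1)·f(k+1) − (k + 5)·f(k) = k + 7/3.
deg f ≤ 4 (via 1,1,1).
Match coefficients ⇒ f(k) = k*(k + 2)*(k**2 + 8*k + 19)/36.
Get s_k = R·t_k = k*(-k**2 - 8*k - 19)/(12*(k**3 + 8*k**2 + 19*k + 12)) with R(k) = B(k−1)f(k)/C(k) = k*(k + 2)*(k + 5)*(k**2 + 8*k + 19)/(12*(3*k + 7)).
s_(k+1) − s_k = (-3*k - 7)/(k**5 + 15*k**4 + 85*k**3 + 225*k**2 + 274*k + 120) = t_k.
s_(n+1) = (-n**3 - 11*n**2 - 38*n - 28)/(12*(n**3 + 11*n**2 + 38*n + 40)) and s_(1) = -7/120, so S(n) = n*(-n**2 - 11*n - 38)/(40*(n**3 + 11*n**2 + 38*n + 40)).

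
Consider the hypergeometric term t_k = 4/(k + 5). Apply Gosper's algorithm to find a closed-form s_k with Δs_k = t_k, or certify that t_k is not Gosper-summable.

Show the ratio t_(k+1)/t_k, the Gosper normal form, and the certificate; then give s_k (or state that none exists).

Ratio r(k) = (k + 5)/(k + 6).
Gosper form: A/B · C(k+1)/C(k) with A=k + 5, B=k + 6, C=1.
Set up (k + 5)·f(k+1) − (k + 5)·f(k) − (1) = 0.
Bound: deg f ≤ 0.
Write f(k) = c0. Then LHS − RHS = -1, requiring -1 = 0: contradictory. No certificate.

none (Gosper's algorithm certifies no s_k)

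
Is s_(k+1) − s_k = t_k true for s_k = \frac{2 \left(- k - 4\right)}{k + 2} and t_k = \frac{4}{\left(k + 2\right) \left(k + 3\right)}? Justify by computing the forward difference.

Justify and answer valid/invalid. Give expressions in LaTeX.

s_(k+1) = 2*(-k - 5)/(k + 3)
s_(k+1) − s_k = 4/(k**2 + 5*k + 6)
(s_(k+1) − s_k) − t_k = 0

valid (s_(k+1) − s_k reduces to t_k)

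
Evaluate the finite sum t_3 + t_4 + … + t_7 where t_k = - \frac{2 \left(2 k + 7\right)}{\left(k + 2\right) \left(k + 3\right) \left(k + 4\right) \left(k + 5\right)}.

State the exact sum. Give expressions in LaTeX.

Σ = -17/420

t_(k+1)/t_k = (k + 2)*(2*k + 9)/((k + 6)*(2*k + 7)).
Factor: A=k + 2; B=k + 6; C=k + 7/2.
Need (k + 2)·f(k+1) − (k + 5)·f(k) = k + 7/2.
Degrees (1,1,1) ⇒ d ≤ 3.
Solve for f: f(k) = k*(k + 3)*(k + 6)/16 (degree 3 ≤ 3).
So s_k = (B(k−1)f/C)·t_k = (k*(k + 3)*(k + 5)*(k + 6)/(8*(2*k + 7)))·t_k = k*(-k - 6)/(4*(k**2 + 6*k + 8)).
s_(k+1) − s_k = 2*(-2*k - 7)/(k**4 + 14*k**3 + 71*k**2 + 154*k + 120) = t_k.
Σ_(k=3)^(7) t_k = s_(8) − s_(3) = -7/30 − (-27/140) = -17/420.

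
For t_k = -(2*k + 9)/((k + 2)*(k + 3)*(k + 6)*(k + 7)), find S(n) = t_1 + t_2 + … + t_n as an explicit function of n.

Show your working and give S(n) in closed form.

t_(k+1)/t_k = (k + 2)*(k + 6)*(2*k + 11)/((k + 4)*(k + 8)*(2*k + 9)).
A = k + 2, B = k + 8, C = k**3 + 27*k**2/2 + 121*k/2 + 90.
f must satisfy (k + 2)·f(k+1) − (k + 7)·f(k) = k**3 + 27*k**2/2 + 121*k/2 + 90.
Degrees (1,1,3) ⇒ d ≤ 5.
Coefficient equations give f(k) = k*(k + 3)*(k + 4)*(k + 5)*(k + 8)/24.
So s_k = (B(k−1)f/C)·t_k = (k*(k + 3)*(k + 7)*(k + 8)/(12*(2*k + 9)))·t_k = k*(-k - 8)/(12*(k**2 + 8*k + 12)).
s_(k+1) − s_k = (-2*k - 9)/(k**4 + 18*k**3 + 113*k**2 + 288*k + 252) = t_k.
s_(n+1) = (-n**2 - 10*n - 9)/(12*(n**2 + 10*n + 21)) and s_(1) = -1/28, so S(n) = n*(-n - 10)/(21*(n**2 + 10*n + 21)).

S(n) = n*(-n - 10)/(21*(n**2 + 10*n + 21))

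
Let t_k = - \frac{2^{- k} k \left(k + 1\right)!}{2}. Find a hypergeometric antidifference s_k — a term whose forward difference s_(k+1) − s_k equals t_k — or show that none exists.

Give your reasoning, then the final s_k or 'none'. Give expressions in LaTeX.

Ratio r(k) = (k + 1)*(k + 2)/(2*k).
Gosper form: A/B · C(k+1)/C(k) with A=k/2 + 1, B=1, C=k.
Need (k/2 + 1)·f(k+1) − (1)·f(k) = k.
From deg A=1, deg B=0, deg C=1: d=0.
Solving with deg f ≤ 0: f(k) = 2.
So s_k = (B(k−1)f/C)·t_k = (2/k)·t_k = -factorial(k + 1)/2**k.
s_(k+1) − s_k = -k*factorial(k + 1)/(2*2**k) = t_k.

s_k = - 2^{- k} \left(k + 1\right)!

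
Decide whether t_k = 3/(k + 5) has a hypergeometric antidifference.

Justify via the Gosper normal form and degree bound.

Compute t_(k+1)/t_k: get (k + 5)/(k + 6).
A = k + 5, B = k + 6, C = 1.
Set up (k + 5)·f(k+1) − (k + 5)·f(k) − (1) = 0.
d = 0 from the (1,1,0) case.
Generic f = c0 gives residual -1; -1 = 0 cannot hold, so t_k is not Gosper-summable.

No — t_k has no hypergeometric antidifference.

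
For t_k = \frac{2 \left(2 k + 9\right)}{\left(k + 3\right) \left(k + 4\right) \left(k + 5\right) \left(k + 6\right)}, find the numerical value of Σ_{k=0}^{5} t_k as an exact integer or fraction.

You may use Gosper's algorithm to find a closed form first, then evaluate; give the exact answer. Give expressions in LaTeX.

r(k) = (k + 3)*(2*k + 11)/((k + 7)*(2*k + 9)) after simplifying.
Normal form (A,B,C) = (k + 3, k + 7, k + 9/2).
Solve (k + 3)·f(k+1) − (k + 6)·f(k) = k + 9/2.
Bound: deg f ≤ 3.
Solve for f: f(k) = k*(k + 4)*(k + 8)/30 (degree 3 ≤ 3).
Then R = B(k−1)f/C = k*(k + 4)*(k + 6)*(k + 8)/(15*(2*k + 9)), so s_k = R(k)·t_k = 2*k*(k + 8)/(15*(k**2 + 8*k + 15)).
Check: Δs_k = 2*(2*k + 9)/(k**4 + 18*k**3 + 119*k**2 + 342*k + 360). ✓
Σ_(k=0)^(5) t_k = s_(6) − s_(0) = 56/495 − (0) = 56/495.

Σ = 56/495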